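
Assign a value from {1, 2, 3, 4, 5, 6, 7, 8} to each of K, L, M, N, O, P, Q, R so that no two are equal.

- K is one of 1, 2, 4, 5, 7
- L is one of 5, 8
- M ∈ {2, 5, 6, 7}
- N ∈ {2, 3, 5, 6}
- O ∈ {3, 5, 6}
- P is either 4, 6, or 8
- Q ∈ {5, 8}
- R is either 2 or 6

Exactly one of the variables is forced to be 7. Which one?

M

The 8 variables together cover exactly {1, 2, 3, 4, 5, 6, 7, 8} — 8 values for 8 variables — and 1 appears only in K's list, so K = 1.
The 7 still-open variables together cover exactly {2, 3, 4, 5, 6, 7, 8} — 7 values for 7 variables — and 4 appears only in P's list, so P = 4.
The 6 still-open variables together cover exactly {2, 3, 5, 6, 7, 8} — 6 values for 6 variables — and 7 appears only in M's list, so M = 7.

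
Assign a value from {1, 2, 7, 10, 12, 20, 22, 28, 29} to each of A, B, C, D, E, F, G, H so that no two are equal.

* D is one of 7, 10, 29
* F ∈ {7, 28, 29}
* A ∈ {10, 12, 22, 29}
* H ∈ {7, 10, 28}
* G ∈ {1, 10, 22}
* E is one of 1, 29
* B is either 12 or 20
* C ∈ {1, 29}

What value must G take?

The 8 variables together cover exactly {1, 7, 10, 12, 20, 22, 28, 29} — 8 values for 8 variables — and 20 appears only in B's list, so B = 20.
Among the 7 still-open variables, 12 fits only A (and all 7 values in {1, 7, 10, 12, 22, 28, 29} must be used), so A = 12.
Among the 6 still-open variables, 22 fits only G (and all 6 values in {1, 7, 10, 22, 28, 29} must be used), so G = 22.

22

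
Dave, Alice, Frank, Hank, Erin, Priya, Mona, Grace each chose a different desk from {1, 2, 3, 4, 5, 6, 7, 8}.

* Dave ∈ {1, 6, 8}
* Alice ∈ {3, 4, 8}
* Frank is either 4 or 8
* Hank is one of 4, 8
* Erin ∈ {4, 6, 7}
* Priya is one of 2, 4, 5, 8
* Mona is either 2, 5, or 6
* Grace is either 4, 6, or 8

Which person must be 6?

The 8 variables together cover exactly {1, 2, 3, 4, 5, 6, 7, 8} — 8 values for 8 variables — and 1 appears only in Dave's list, so Dave = 1.
The 7 still-open variables draw from only 7 values {2, 3, 4, 5, 6, 7, 8}, so each is used; only Alice can be 3, hence Alice = 3.
Among the 6 still-open variables, 7 fits only Erin (and all 6 values in {2, 4, 5, 6, 7, 8} must be used), so Erin = 7.
Frank and Hank between them cover only {4, 8} — a naked pair. Remove those values from Priya, Grace.
So 6 goes to Grace.

Grace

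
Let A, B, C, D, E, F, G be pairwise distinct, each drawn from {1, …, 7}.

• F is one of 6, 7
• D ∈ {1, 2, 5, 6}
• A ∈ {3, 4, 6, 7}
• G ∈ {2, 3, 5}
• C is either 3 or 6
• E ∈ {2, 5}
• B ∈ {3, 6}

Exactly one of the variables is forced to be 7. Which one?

The 7 variables together cover exactly {1, 2, 3, 4, 5, 6, 7} — 7 values for 7 variables — and 1 appears only in D's list, so D = 1.
Among the 6 still-open variables, 4 fits only A (and all 6 values in {2, 3, 4, 5, 6, 7} must be used), so A = 4.
The 5 still-open variables together cover exactly {2, 3, 5, 6, 7} — 5 values for 5 variables — and 7 appears only in F's list, so F = 7.

F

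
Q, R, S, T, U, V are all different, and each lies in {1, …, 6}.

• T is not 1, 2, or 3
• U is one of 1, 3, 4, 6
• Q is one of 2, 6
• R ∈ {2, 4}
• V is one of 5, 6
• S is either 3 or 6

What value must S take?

Among the 6 variables, 1 fits only U (and all 6 values in {1, 2, 3, 4, 5, 6} must be used), so U = 1.
Among the 5 still-open variables, 3 fits only S (and all 5 values in {2, 3, 4, 5, 6} must be used), so S = 3.

3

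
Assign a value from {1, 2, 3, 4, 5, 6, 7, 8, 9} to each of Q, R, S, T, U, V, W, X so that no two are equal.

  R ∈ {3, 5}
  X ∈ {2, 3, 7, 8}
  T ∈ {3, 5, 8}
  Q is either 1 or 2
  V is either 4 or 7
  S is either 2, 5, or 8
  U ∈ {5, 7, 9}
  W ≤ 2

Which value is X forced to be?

7

Among the 8 variables, 4 fits only V (and all 8 values in {1, 2, 3, 4, 5, 7, 8, 9} must be used), so V = 4.
The 7 still-open variables together cover exactly {1, 2, 3, 5, 7, 8, 9} — 7 values for 7 variables — and 9 appears only in U's list, so U = 9.
The 6 still-open variables draw from only 6 values {1, 2, 3, 5, 7, 8}, so each is used; only X can be 7, hence X = 7.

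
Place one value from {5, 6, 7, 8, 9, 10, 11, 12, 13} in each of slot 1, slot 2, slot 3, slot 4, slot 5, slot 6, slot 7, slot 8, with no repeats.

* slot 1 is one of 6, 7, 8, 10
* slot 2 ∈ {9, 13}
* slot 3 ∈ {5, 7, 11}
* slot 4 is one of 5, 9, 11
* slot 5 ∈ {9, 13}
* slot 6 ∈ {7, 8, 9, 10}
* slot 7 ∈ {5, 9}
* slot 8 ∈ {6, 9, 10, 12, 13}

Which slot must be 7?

slot 3

slot 2 and slot 5 share exactly the 2 values {9, 13}; by pigeonhole those values go to them, so strike 9, 13 from slot 4, slot 6, slot 7, slot 8.
That leaves slot 7 = 5. Remove 5 from slot 3, slot 4.
slot 4 must be 11 (only option left). Strike 11 from slot 3.
So 7 goes to slot 3.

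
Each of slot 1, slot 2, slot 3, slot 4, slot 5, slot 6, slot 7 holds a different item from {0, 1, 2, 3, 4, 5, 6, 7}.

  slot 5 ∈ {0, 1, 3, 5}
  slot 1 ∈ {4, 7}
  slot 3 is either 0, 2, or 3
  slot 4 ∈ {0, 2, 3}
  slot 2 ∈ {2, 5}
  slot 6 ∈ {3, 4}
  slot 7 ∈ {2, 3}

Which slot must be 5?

Among the 7 variables, 1 fits only slot 5 (and all 7 values in {0, 1, 2, 3, 4, 5, 7} must be used), so slot 5 = 1.
Among the 6 still-open variables, 5 fits only slot 2 (and all 6 values in {0, 2, 3, 4, 5, 7} must be used), so slot 2 = 5.

slot 2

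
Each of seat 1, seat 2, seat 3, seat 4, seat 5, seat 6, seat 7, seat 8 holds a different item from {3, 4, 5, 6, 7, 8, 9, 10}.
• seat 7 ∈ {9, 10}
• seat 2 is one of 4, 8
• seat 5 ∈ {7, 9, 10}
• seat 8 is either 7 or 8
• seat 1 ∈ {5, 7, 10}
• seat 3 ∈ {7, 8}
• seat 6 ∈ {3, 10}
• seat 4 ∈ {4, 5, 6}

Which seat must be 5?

seat 1

Among the 8 variables, 3 fits only seat 6 (and all 8 values in {3, 4, 5, 6, 7, 8, 9, 10} must be used), so seat 6 = 3.
Among the 7 still-open variables, 6 fits only seat 4 (and all 7 values in {4, 5, 6, 7, 8, 9, 10} must be used), so seat 4 = 6.
The 6 still-open variables draw from only 6 values {4, 5, 7, 8, 9, 10}, so each is used; only seat 2 can be 4, hence seat 2 = 4.
Among the 5 still-open variables, 5 fits only seat 1 (and all 5 values in {5, 7, 8, 9, 10} must be used), so seat 1 = 5.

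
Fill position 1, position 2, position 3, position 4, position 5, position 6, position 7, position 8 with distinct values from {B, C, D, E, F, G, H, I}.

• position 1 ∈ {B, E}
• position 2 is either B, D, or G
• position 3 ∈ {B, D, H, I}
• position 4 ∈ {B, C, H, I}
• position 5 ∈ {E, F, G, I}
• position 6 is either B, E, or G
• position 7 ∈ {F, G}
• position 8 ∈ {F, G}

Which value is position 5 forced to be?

I

Among the 8 variables, C fits only position 4 (and all 8 values in {B, C, D, E, F, G, H, I} must be used), so position 4 = C.
The 7 still-open variables draw from only 7 values {B, D, E, F, G, H, I}, so each is used; only position 3 can be H, hence position 3 = H.
The 6 still-open variables together cover exactly {B, D, E, F, G, I} — 6 values for 6 variables — and D appears only in position 2's list, so position 2 = D.
The 5 still-open variables draw from only 5 values {B, E, F, G, I}, so each is used; only position 5 can be I, hence position 5 = I.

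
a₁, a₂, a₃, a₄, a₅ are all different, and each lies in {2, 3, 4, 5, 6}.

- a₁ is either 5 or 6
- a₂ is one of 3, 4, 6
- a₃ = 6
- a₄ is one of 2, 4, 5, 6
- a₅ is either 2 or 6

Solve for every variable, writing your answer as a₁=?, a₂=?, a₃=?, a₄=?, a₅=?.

a₃ has just one choice, so a₃ = 6. Eliminate 6 elsewhere: a₁, a₂, a₄, a₅.
a₅'s domain is down to {2}, so a₅ = 2. So a₄ can't be 2.
That leaves a₁ = 5. Strike 5 from a₄.
a₄'s domain is down to {4}, so a₄ = 4. Strike 4 from a₂.
a₂ must be 3 (only option left).

a₁=5, a₂=3, a₃=6, a₄=4, a₅=2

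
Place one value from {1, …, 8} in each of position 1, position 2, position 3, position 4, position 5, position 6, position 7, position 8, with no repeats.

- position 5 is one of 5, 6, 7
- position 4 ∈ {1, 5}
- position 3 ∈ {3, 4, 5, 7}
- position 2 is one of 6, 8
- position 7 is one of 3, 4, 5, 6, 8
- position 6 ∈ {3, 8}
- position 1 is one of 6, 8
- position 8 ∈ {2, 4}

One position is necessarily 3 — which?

Among the 8 variables, 1 fits only position 4 (and all 8 values in {1, 2, 3, 4, 5, 6, 7, 8} must be used), so position 4 = 1.
The 7 still-open variables together cover exactly {2, 3, 4, 5, 6, 7, 8} — 7 values for 7 variables — and 2 appears only in position 8's list, so position 8 = 2.
The 2 variables position 1 and position 2 are confined to {6, 8}, which locks those values in; drop them from position 5, position 6, position 7.
So 3 goes to position 6.

position 6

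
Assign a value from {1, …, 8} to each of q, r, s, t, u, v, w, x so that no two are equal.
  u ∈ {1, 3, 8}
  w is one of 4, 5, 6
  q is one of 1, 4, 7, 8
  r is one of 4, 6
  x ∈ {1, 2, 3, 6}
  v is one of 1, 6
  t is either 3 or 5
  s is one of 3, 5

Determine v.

1

The 8 variables draw from only 8 values {1, 2, 3, 4, 5, 6, 7, 8}, so each is used; only x can be 2, hence x = 2.
The 7 still-open variables draw from only 7 values {1, 3, 4, 5, 6, 7, 8}, so each is used; only q can be 7, hence q = 7.
Among the 6 still-open variables, 8 fits only u (and all 6 values in {1, 3, 4, 5, 6, 8} must be used), so u = 8.
The 5 still-open variables draw from only 5 values {1, 3, 4, 5, 6}, so each is used; only v can be 1, hence v = 1.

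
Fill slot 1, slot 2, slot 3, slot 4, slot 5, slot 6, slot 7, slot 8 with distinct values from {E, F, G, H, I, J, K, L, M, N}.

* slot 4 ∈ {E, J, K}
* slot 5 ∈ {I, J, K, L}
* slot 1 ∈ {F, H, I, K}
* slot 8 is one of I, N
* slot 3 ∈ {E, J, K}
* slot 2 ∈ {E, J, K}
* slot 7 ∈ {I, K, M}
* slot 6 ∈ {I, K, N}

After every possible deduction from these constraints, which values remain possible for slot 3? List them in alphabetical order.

E, J, K

slot 2, slot 3, slot 4 share exactly the 3 values {E, J, K}; by pigeonhole those values go to them, so strike E, J, K from slot 1, slot 5, slot 6, slot 7.
The 2 variables slot 6 and slot 8 are confined to {I, N}, which locks those values in; drop them from slot 1, slot 5, slot 7.
slot 5 must be L (only option left).
slot 7's domain is down to {M}, so slot 7 = M.
No further eliminations apply; slot 3 can still be any of E, J, K.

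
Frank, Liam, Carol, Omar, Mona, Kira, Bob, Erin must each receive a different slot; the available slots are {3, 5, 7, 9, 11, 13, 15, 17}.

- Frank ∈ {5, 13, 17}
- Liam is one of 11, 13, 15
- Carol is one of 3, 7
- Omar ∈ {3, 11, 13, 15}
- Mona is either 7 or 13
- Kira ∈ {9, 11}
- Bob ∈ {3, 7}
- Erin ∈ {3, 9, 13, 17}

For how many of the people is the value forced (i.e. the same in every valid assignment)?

Among the 8 variables, 5 fits only Frank (and all 8 values in {3, 5, 7, 9, 11, 13, 15, 17} must be used), so Frank = 5.
The 7 still-open variables together cover exactly {3, 7, 9, 11, 13, 15, 17} — 7 values for 7 variables — and 17 appears only in Erin's list, so Erin = 17.
The 6 still-open variables together cover exactly {3, 7, 9, 11, 13, 15} — 6 values for 6 variables — and 9 appears only in Kira's list, so Kira = 9.
The 2 variables Carol and Bob are confined to {3, 7}, which locks those values in; drop them from Omar, Mona.
Mona must be 13 (only option left). So Liam, Omar can't be 13.
Determined: Frank=5, Mona=13, Kira=9, Erin=17. The other people each still have more than one consistent value. That makes 4.

4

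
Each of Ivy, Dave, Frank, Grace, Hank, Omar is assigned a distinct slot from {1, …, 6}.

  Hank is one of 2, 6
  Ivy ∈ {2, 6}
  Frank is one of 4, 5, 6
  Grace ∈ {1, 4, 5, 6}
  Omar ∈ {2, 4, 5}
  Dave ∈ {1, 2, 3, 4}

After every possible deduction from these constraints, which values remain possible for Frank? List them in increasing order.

Among the 6 variables, 3 fits only Dave (and all 6 values in {1, 2, 3, 4, 5, 6} must be used), so Dave = 3.
The 5 still-open variables draw from only 5 values {1, 2, 4, 5, 6}, so each is used; only Grace can be 1, hence Grace = 1.
Ivy and Hank between them cover only {2, 6} — a naked pair. Remove those values from Frank, Omar.
No further eliminations apply; Frank can still be any of 4, 5.

4, 5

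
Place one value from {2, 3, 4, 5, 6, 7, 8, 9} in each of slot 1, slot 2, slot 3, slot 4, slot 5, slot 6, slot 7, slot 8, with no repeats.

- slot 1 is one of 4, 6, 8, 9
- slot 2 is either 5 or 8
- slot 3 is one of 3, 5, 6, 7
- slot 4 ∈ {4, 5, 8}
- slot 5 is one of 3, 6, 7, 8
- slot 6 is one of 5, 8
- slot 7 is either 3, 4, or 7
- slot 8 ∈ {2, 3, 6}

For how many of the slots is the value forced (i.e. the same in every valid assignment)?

3

Among the 8 variables, 2 fits only slot 8 (and all 8 values in {2, 3, 4, 5, 6, 7, 8, 9} must be used), so slot 8 = 2.
The 7 still-open variables together cover exactly {3, 4, 5, 6, 7, 8, 9} — 7 values for 7 variables — and 9 appears only in slot 1's list, so slot 1 = 9.
slot 2 and slot 6 share exactly the 2 values {5, 8}; by pigeonhole those values go to them, so strike 5, 8 from slot 3, slot 4, slot 5.
That leaves slot 4 = 4. So slot 7 can't be 4.
Determined: slot 1=9, slot 4=4, slot 8=2. The other slots each still have more than one consistent value. That makes 3.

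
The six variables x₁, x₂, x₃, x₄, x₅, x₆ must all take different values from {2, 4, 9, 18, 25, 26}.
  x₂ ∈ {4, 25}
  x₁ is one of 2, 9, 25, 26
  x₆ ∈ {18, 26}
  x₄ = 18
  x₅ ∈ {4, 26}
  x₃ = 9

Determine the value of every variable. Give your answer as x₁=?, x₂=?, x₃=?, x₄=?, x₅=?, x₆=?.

x₁=2, x₂=25, x₃=9, x₄=18, x₅=4, x₆=26

x₃'s domain is down to {9}, so x₃ = 9. Remove 9 from x₁.
That leaves x₄ = 18. Eliminate 18 elsewhere: x₆.
x₆ has just one choice, so x₆ = 26. Strike 26 from x₁, x₅.
x₅'s domain is down to {4}, so x₅ = 4. Strike 4 from x₂.
That leaves x₂ = 25. So x₁ can't be 25.
x₁'s domain is down to {2}, so x₁ = 2.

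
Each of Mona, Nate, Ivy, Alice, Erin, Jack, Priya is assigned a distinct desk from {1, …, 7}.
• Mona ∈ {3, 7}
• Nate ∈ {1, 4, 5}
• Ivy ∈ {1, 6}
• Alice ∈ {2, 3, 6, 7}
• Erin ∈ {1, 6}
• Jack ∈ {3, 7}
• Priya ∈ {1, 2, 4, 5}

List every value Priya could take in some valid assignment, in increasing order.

4, 5

The 2 variables Mona and Jack are confined to {3, 7}, which locks those values in; drop them from Alice.
Ivy and Erin between them cover only {1, 6} — a naked pair. Remove those values from Nate, Alice, Priya.
Alice must be 2 (only option left). Eliminate 2 elsewhere: Priya.
No further eliminations apply; Priya can still be any of 4, 5.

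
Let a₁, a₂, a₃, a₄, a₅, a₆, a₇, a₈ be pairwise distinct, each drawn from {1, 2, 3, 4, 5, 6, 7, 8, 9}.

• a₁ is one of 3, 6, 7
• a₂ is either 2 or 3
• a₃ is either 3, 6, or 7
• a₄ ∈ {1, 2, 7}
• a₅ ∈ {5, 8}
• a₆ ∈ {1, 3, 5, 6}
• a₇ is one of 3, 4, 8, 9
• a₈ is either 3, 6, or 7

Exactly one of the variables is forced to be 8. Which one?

a₅

The 3 variables a₁, a₃, a₈ are confined to {3, 6, 7}, which locks those values in; drop them from a₂, a₄, a₆, a₇.
a₂'s domain is down to {2}, so a₂ = 2. Strike 2 from a₄.
a₄'s domain is down to {1}, so a₄ = 1. So a₆ can't be 1.
a₆'s domain is down to {5}, so a₆ = 5. So a₅ can't be 5.
So 8 goes to a₅.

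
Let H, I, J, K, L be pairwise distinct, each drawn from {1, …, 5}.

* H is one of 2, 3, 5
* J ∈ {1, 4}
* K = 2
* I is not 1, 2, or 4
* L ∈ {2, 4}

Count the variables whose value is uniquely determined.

3

K's domain is down to {2}, so K = 2. Remove 2 from H, L.
L must be 4 (only option left). So J can't be 4.
That leaves J = 1.
Determined: J=1, K=2, L=4. The other variables each still have more than one consistent value. That makes 3.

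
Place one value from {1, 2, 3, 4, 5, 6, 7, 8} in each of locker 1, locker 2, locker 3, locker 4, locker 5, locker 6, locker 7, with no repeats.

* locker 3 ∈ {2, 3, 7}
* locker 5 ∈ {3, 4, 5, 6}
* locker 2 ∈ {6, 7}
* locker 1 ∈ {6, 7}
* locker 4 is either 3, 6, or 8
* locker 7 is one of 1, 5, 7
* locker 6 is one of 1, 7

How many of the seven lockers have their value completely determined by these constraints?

2

locker 1 and locker 2 between them cover only {6, 7} — a naked pair. Remove those values from locker 3, locker 4, locker 5, locker 6, locker 7.
locker 6 must be 1 (only option left). Eliminate 1 elsewhere: locker 7.
locker 7 must be 5 (only option left). Eliminate 5 elsewhere: locker 5.
Determined: locker 6=1, locker 7=5. The other lockers each still have more than one consistent value. That makes 2.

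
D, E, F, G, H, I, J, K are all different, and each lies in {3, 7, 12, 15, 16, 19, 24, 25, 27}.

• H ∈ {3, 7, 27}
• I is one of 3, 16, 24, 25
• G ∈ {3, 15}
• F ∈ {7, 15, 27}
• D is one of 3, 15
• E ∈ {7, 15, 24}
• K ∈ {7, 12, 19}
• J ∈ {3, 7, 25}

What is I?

D and G between them cover only {3, 15} — a naked pair. Remove those values from E, F, H, I, J.
F and H share exactly the 2 values {7, 27}; by pigeonhole those values go to them, so strike 7, 27 from E, J, K.
E's domain is down to {24}, so E = 24. Eliminate 24 elsewhere: I.
That leaves J = 25. So I can't be 25.
So I = 16.

16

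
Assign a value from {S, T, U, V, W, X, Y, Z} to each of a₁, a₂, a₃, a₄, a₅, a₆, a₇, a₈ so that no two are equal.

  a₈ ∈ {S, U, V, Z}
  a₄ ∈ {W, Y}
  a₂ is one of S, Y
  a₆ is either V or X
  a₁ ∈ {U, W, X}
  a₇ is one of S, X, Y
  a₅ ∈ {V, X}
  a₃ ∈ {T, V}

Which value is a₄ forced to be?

The 8 variables draw from only 8 values {S, T, U, V, W, X, Y, Z}, so each is used; only a₃ can be T, hence a₃ = T.
The 7 still-open variables together cover exactly {S, U, V, W, X, Y, Z} — 7 values for 7 variables — and Z appears only in a₈'s list, so a₈ = Z.
The 6 still-open variables draw from only 6 values {S, U, V, W, X, Y}, so each is used; only a₁ can be U, hence a₁ = U.
The 5 still-open variables draw from only 5 values {S, V, W, X, Y}, so each is used; only a₄ can be W, hence a₄ = W.

W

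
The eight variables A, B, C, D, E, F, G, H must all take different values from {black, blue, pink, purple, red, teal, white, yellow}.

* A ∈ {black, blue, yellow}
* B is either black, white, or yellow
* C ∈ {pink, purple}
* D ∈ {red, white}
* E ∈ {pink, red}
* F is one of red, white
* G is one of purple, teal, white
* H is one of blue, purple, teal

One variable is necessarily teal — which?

G

D and F between them cover only {red, white} — a naked pair. Remove those values from B, E, G.
That leaves E = pink. Eliminate pink elsewhere: C.
C's domain is down to {purple}, so C = purple. Remove purple from G, H.
So teal goes to G.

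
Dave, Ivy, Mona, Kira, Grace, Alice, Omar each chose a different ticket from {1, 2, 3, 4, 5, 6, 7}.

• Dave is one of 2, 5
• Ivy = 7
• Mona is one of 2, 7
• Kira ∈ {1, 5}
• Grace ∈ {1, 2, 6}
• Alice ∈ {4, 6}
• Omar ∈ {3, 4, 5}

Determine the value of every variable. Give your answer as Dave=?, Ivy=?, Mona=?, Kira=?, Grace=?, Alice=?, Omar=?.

Dave=5, Ivy=7, Mona=2, Kira=1, Grace=6, Alice=4, Omar=3

Ivy has just one choice, so Ivy = 7. Strike 7 from Mona.
That leaves Mona = 2. So Dave, Grace can't be 2.
That leaves Dave = 5. Eliminate 5 elsewhere: Kira, Omar.
Kira has just one choice, so Kira = 1. Strike 1 from Grace.
That leaves Grace = 6. Eliminate 6 elsewhere: Alice.
Alice must be 4 (only option left). Eliminate 4 elsewhere: Omar.
Omar's domain is down to {3}, so Omar = 3.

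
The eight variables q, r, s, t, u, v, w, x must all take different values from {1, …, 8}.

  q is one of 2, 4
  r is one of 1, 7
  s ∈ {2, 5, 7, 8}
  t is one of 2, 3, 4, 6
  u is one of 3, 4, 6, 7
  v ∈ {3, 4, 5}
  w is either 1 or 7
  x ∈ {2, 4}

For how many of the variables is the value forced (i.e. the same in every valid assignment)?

2

The 8 variables draw from only 8 values {1, 2, 3, 4, 5, 6, 7, 8}, so each is used; only s can be 8, hence s = 8.
Among the 7 still-open variables, 5 fits only v (and all 7 values in {1, 2, 3, 4, 5, 6, 7} must be used), so v = 5.
q and x share exactly the 2 values {2, 4}; by pigeonhole those values go to them, so strike 2, 4 from t, u.
r and w between them cover only {1, 7} — a naked pair. Remove those values from u.
Determined: s=8, v=5. The other variables each still have more than one consistent value. That makes 2.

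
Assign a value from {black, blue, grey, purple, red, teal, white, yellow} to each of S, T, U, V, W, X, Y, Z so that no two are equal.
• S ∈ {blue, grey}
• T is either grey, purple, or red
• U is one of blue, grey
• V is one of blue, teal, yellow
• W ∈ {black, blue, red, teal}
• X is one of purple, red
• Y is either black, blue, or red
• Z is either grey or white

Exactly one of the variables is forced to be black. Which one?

The 8 variables together cover exactly {black, blue, grey, purple, red, teal, white, yellow} — 8 values for 8 variables — and white appears only in Z's list, so Z = white.
Among the 7 still-open variables, yellow fits only V (and all 7 values in {black, blue, grey, purple, red, teal, yellow} must be used), so V = yellow.
The 6 still-open variables draw from only 6 values {black, blue, grey, purple, red, teal}, so each is used; only W can be teal, hence W = teal.
The 5 still-open variables draw from only 5 values {black, blue, grey, purple, red}, so each is used; only Y can be black, hence Y = black.

Y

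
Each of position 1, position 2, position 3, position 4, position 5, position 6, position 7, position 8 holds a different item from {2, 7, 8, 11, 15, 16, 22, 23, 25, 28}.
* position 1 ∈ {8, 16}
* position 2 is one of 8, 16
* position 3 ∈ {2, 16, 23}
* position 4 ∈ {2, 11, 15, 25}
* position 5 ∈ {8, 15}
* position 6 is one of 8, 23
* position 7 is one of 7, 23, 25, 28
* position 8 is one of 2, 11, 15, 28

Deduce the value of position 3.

2

The 2 variables position 1 and position 2 are confined to {8, 16}, which locks those values in; drop them from position 3, position 5, position 6.
position 5 has just one choice, so position 5 = 15. Strike 15 from position 4, position 8.
position 6 has just one choice, so position 6 = 23. Remove 23 from position 3, position 7.
So position 3 = 2.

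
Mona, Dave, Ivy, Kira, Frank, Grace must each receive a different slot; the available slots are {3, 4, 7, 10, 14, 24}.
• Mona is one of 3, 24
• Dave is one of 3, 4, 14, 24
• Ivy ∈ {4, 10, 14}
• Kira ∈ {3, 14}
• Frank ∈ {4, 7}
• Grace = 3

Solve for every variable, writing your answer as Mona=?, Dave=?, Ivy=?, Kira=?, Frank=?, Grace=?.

Mona=24, Dave=4, Ivy=10, Kira=14, Frank=7, Grace=3

Grace's domain is down to {3}, so Grace = 3. Strike 3 from Mona, Dave, Kira.
That leaves Mona = 24. Strike 24 from Dave.
That leaves Kira = 14. Strike 14 from Dave, Ivy.
Dave must be 4 (only option left). Eliminate 4 elsewhere: Ivy, Frank.
Ivy's domain is down to {10}, so Ivy = 10.
That leaves Frank = 7.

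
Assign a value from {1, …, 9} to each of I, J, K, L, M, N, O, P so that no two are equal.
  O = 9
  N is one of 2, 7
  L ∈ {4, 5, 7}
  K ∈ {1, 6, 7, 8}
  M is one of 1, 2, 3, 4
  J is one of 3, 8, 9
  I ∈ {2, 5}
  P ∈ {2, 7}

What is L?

O has just one choice, so O = 9. Strike 9 from J.
The 2 variables N and P are confined to {2, 7}, which locks those values in; drop them from I, K, L, M.
I has just one choice, so I = 5. Strike 5 from L.
So L = 4.

4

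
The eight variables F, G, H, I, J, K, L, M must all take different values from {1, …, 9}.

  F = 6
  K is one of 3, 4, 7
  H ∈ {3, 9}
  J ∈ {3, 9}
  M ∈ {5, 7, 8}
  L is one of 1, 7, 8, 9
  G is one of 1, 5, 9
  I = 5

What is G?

1

F has just one choice, so F = 6.
I must be 5 (only option left). So G, M can't be 5.
Among the 6 still-open variables, 4 fits only K (and all 6 values in {1, 3, 4, 7, 8, 9} must be used), so K = 4.
The 2 variables H and J are confined to {3, 9}, which locks those values in; drop them from G, L.
So G = 1.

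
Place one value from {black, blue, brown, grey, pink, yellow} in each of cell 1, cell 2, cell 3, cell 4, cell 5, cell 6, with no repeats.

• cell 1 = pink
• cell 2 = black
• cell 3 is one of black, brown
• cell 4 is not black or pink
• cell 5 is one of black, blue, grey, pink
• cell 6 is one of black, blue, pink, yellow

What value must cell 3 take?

brown

cell 1 has just one choice, so cell 1 = pink. Remove pink from cell 5, cell 6.
cell 2 has just one choice, so cell 2 = black. So cell 3, cell 5, cell 6 can't be black.
So cell 3 = brown.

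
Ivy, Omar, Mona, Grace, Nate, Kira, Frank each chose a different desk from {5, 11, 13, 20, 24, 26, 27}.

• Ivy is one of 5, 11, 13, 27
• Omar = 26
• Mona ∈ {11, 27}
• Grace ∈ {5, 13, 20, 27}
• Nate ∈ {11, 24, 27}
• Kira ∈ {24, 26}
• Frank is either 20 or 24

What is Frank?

Omar has just one choice, so Omar = 26. So Kira can't be 26.
That leaves Kira = 24. Strike 24 from Nate, Frank.
So Frank = 20.

20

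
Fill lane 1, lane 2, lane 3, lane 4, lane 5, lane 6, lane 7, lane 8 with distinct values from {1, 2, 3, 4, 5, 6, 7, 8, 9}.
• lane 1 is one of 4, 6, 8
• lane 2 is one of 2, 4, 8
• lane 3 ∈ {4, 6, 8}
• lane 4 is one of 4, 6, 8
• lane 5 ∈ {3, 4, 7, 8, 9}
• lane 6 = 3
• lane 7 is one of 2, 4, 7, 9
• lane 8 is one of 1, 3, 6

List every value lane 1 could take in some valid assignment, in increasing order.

lane 6 has just one choice, so lane 6 = 3. So lane 5, lane 8 can't be 3.
The 7 still-open variables draw from only 7 values {1, 2, 4, 6, 7, 8, 9}, so each is used; only lane 8 can be 1, hence lane 8 = 1.
lane 1, lane 3, lane 4 share exactly the 3 values {4, 6, 8}; by pigeonhole those values go to them, so strike 4, 6, 8 from lane 2, lane 5, lane 7.
lane 2 has just one choice, so lane 2 = 2. So lane 7 can't be 2.
No further eliminations apply; lane 1 can still be any of 4, 6, 8.

4, 6, 8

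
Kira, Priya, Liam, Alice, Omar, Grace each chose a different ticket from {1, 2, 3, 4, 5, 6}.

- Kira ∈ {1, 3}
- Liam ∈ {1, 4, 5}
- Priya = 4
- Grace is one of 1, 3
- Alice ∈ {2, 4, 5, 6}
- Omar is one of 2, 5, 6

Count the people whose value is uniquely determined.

Priya has just one choice, so Priya = 4. Strike 4 from Liam, Alice.
Kira and Grace between them cover only {1, 3} — a naked pair. Remove those values from Liam.
Liam has just one choice, so Liam = 5. Remove 5 from Alice, Omar.
Determined: Priya=4, Liam=5. The other people each still have more than one consistent value. That makes 2.

2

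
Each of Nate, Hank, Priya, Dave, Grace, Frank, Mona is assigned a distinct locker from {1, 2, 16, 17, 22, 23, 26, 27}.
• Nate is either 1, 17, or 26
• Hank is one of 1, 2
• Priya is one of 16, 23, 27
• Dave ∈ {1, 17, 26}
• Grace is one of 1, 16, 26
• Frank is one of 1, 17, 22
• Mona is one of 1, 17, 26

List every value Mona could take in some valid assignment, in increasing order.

1, 17, 26

Nate, Dave, Mona share exactly the 3 values {1, 17, 26}; by pigeonhole those values go to them, so strike 1, 17, 26 from Hank, Grace, Frank.
Hank has just one choice, so Hank = 2.
Grace has just one choice, so Grace = 16. So Priya can't be 16.
Frank must be 22 (only option left).
No further eliminations apply; Mona can still be any of 1, 17, 26.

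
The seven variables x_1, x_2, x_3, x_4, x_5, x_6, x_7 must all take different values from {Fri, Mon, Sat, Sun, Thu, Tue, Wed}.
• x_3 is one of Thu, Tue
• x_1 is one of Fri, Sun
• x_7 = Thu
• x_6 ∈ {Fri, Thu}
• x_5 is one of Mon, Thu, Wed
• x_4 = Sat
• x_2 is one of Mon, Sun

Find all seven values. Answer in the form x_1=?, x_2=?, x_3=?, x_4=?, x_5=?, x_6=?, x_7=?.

x_1=Sun, x_2=Mon, x_3=Tue, x_4=Sat, x_5=Wed, x_6=Fri, x_7=Thu

x_4's domain is down to {Sat}, so x_4 = Sat.
That leaves x_7 = Thu. Remove Thu from x_3, x_5, x_6.
That leaves x_3 = Tue.
That leaves x_6 = Fri. Eliminate Fri elsewhere: x_1.
x_1 must be Sun (only option left). Eliminate Sun elsewhere: x_2.
x_2's domain is down to {Mon}, so x_2 = Mon. Strike Mon from x_5.
x_5 has just one choice, so x_5 = Wed.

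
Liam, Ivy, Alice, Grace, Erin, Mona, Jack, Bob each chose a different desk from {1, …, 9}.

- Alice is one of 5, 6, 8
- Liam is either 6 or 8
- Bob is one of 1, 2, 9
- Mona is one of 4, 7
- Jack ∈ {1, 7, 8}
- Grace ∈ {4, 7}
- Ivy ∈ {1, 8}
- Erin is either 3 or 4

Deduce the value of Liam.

6

Grace and Mona between them cover only {4, 7} — a naked pair. Remove those values from Erin, Jack.
That leaves Erin = 3.
Ivy and Jack between them cover only {1, 8} — a naked pair. Remove those values from Liam, Alice, Bob.
So Liam = 6.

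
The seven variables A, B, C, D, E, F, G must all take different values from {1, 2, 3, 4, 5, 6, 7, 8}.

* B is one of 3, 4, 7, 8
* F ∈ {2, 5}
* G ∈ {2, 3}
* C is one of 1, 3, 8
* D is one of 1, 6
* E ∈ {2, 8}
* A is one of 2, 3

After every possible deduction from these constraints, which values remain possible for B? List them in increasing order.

A and G between them cover only {2, 3} — a naked pair. Remove those values from B, C, E, F.
E's domain is down to {8}, so E = 8. So B, C can't be 8.
F has just one choice, so F = 5.
C must be 1 (only option left). So D can't be 1.
D has just one choice, so D = 6.
No further eliminations apply; B can still be any of 4, 7.

4, 7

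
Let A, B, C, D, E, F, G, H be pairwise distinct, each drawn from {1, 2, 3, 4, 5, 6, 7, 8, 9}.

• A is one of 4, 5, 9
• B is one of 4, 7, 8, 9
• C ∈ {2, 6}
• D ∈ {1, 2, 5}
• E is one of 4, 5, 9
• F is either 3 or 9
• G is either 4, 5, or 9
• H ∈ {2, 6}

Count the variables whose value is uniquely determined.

2

C and H share exactly the 2 values {2, 6}; by pigeonhole those values go to them, so strike 2, 6 from D.
A, E, G share exactly the 3 values {4, 5, 9}; by pigeonhole those values go to them, so strike 4, 5, 9 from B, D, F.
D must be 1 (only option left).
That leaves F = 3.
Determined: D=1, F=3. The other variables each still have more than one consistent value. That makes 2.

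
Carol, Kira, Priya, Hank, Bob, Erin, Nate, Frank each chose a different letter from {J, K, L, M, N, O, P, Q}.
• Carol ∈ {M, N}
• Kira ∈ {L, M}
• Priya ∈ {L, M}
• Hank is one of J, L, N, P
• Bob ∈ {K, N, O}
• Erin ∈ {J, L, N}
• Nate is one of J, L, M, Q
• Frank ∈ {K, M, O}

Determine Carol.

The 8 variables together cover exactly {J, K, L, M, N, O, P, Q} — 8 values for 8 variables — and P appears only in Hank's list, so Hank = P.
The 7 still-open variables draw from only 7 values {J, K, L, M, N, O, Q}, so each is used; only Nate can be Q, hence Nate = Q.
The 6 still-open variables together cover exactly {J, K, L, M, N, O} — 6 values for 6 variables — and J appears only in Erin's list, so Erin = J.
Kira and Priya share exactly the 2 values {L, M}; by pigeonhole those values go to them, so strike L, M from Carol, Frank.
So Carol = N.

N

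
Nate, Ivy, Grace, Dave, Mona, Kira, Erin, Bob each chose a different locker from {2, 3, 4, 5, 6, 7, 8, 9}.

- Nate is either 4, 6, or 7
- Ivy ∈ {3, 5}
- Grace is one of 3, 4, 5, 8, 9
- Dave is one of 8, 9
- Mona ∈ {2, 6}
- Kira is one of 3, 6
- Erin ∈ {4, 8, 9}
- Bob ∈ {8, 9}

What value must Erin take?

The 8 variables draw from only 8 values {2, 3, 4, 5, 6, 7, 8, 9}, so each is used; only Mona can be 2, hence Mona = 2.
The 7 still-open variables draw from only 7 values {3, 4, 5, 6, 7, 8, 9}, so each is used; only Nate can be 7, hence Nate = 7.
Among the 6 still-open variables, 6 fits only Kira (and all 6 values in {3, 4, 5, 6, 8, 9} must be used), so Kira = 6.
Dave and Bob share exactly the 2 values {8, 9}; by pigeonhole those values go to them, so strike 8, 9 from Grace, Erin.
So Erin = 4.

4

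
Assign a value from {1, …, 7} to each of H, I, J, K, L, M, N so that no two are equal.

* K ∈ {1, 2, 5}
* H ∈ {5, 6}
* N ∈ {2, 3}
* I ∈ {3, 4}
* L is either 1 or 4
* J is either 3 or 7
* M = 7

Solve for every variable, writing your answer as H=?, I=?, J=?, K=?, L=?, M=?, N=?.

H=6, I=4, J=3, K=5, L=1, M=7, N=2

M must be 7 (only option left). Strike 7 from J.
J has just one choice, so J = 3. Eliminate 3 elsewhere: I, N.
N must be 2 (only option left). Eliminate 2 elsewhere: K.
I's domain is down to {4}, so I = 4. Remove 4 from L.
L's domain is down to {1}, so L = 1. So K can't be 1.
That leaves K = 5. Remove 5 from H.
H must be 6 (only option left).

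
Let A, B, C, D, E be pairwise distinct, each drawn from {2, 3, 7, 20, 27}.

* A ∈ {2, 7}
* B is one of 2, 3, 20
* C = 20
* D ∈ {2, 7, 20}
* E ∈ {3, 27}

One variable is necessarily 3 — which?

B

C's domain is down to {20}, so C = 20. Eliminate 20 elsewhere: B, D.
The 4 still-open variables together cover exactly {2, 3, 7, 27} — 4 values for 4 variables — and 27 appears only in E's list, so E = 27.
Among the 3 still-open variables, 3 fits only B (and all 3 values in {2, 3, 7} must be used), so B = 3.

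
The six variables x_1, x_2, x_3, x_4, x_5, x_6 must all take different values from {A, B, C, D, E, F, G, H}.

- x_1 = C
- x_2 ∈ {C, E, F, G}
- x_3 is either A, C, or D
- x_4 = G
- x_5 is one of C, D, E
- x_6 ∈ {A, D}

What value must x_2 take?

F

x_1 has just one choice, so x_1 = C. So x_2, x_3, x_5 can't be C.
That leaves x_4 = G. So x_2 can't be G.
Among the 4 still-open variables, F fits only x_2 (and all 4 values in {A, D, E, F} must be used), so x_2 = F.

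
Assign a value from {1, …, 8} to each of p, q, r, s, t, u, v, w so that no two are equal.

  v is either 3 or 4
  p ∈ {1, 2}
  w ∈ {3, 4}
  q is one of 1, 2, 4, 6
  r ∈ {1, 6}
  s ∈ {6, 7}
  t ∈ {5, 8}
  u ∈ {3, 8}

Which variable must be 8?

u

Among the 8 variables, 5 fits only t (and all 8 values in {1, 2, 3, 4, 5, 6, 7, 8} must be used), so t = 5.
Among the 7 still-open variables, 7 fits only s (and all 7 values in {1, 2, 3, 4, 6, 7, 8} must be used), so s = 7.
The 6 still-open variables draw from only 6 values {1, 2, 3, 4, 6, 8}, so each is used; only u can be 8, hence u = 8.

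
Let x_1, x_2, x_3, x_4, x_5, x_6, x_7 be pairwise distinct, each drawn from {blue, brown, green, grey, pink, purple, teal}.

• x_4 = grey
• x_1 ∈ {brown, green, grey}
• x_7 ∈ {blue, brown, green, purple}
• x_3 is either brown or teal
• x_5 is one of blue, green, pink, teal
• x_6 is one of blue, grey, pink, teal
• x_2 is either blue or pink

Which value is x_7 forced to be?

purple

x_4 must be grey (only option left). Remove grey from x_1, x_6.
The 6 still-open variables together cover exactly {blue, brown, green, pink, purple, teal} — 6 values for 6 variables — and purple appears only in x_7's list, so x_7 = purple.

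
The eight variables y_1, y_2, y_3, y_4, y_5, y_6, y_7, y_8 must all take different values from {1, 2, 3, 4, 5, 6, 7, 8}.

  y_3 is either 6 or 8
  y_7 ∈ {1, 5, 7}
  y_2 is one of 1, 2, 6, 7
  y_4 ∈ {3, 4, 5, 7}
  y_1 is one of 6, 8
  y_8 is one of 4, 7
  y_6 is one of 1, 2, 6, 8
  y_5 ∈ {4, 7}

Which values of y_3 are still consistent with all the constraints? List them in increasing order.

6, 8

The 8 variables together cover exactly {1, 2, 3, 4, 5, 6, 7, 8} — 8 values for 8 variables — and 3 appears only in y_4's list, so y_4 = 3.
Among the 7 still-open variables, 5 fits only y_7 (and all 7 values in {1, 2, 4, 5, 6, 7, 8} must be used), so y_7 = 5.
y_1 and y_3 share exactly the 2 values {6, 8}; by pigeonhole those values go to them, so strike 6, 8 from y_2, y_6.
y_5 and y_8 share exactly the 2 values {4, 7}; by pigeonhole those values go to them, so strike 4, 7 from y_2.
No further eliminations apply; y_3 can still be any of 6, 8.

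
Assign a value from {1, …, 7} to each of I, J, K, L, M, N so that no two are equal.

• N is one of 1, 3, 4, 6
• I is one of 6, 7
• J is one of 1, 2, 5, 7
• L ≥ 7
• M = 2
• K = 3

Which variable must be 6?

K must be 3 (only option left). So N can't be 3.
L's domain is down to {7}, so L = 7. Remove 7 from I, J.
So 6 goes to I.

I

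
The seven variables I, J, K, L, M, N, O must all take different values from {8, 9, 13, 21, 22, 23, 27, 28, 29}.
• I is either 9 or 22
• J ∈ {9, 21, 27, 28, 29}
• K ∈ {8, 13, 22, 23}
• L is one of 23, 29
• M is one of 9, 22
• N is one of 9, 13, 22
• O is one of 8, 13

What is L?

29

The 2 variables I and M are confined to {9, 22}, which locks those values in; drop them from J, K, N.
N must be 13 (only option left). Remove 13 from K, O.
O must be 8 (only option left). Remove 8 from K.
K must be 23 (only option left). Remove 23 from L.
So L = 29.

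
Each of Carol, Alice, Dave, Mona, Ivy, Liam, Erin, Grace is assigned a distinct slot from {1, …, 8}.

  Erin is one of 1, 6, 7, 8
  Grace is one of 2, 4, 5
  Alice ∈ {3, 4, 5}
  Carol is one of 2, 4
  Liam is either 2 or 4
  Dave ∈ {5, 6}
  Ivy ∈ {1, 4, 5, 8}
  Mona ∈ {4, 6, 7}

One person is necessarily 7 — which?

The 8 variables together cover exactly {1, 2, 3, 4, 5, 6, 7, 8} — 8 values for 8 variables — and 3 appears only in Alice's list, so Alice = 3.
Carol and Liam between them cover only {2, 4} — a naked pair. Remove those values from Mona, Ivy, Grace.
Grace's domain is down to {5}, so Grace = 5. So Dave, Ivy can't be 5.
That leaves Dave = 6. Remove 6 from Mona, Erin.
So 7 goes to Mona.

Mona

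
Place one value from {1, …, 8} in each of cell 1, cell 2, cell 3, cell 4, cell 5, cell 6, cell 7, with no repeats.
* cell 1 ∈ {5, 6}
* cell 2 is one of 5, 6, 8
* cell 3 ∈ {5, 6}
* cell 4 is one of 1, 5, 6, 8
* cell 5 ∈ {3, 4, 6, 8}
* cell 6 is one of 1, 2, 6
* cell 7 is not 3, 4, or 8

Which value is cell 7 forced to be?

7

cell 1 and cell 3 share exactly the 2 values {5, 6}; by pigeonhole those values go to them, so strike 5, 6 from cell 2, cell 4, cell 5, cell 6, cell 7.
That leaves cell 2 = 8. Remove 8 from cell 4, cell 5.
cell 4 must be 1 (only option left). Remove 1 from cell 6, cell 7.
cell 6 must be 2 (only option left). Eliminate 2 elsewhere: cell 7.
So cell 7 = 7.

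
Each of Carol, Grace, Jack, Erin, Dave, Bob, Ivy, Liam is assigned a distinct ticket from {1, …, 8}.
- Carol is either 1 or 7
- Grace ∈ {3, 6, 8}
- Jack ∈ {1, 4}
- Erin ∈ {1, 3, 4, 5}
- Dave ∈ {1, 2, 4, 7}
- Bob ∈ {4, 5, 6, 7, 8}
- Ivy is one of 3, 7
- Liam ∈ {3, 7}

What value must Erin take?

5

Among the 8 variables, 2 fits only Dave (and all 8 values in {1, 2, 3, 4, 5, 6, 7, 8} must be used), so Dave = 2.
Ivy and Liam share exactly the 2 values {3, 7}; by pigeonhole those values go to them, so strike 3, 7 from Carol, Grace, Erin, Bob.
That leaves Carol = 1. Strike 1 from Jack, Erin.
Jack's domain is down to {4}, so Jack = 4. Strike 4 from Erin, Bob.
So Erin = 5.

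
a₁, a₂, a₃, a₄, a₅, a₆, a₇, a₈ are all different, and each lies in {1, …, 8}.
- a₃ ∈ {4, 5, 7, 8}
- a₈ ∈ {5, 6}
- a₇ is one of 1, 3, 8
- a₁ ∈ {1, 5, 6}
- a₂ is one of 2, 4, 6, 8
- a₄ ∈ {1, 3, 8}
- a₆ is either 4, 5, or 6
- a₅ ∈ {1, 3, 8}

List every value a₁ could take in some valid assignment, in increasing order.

Among the 8 variables, 2 fits only a₂ (and all 8 values in {1, 2, 3, 4, 5, 6, 7, 8} must be used), so a₂ = 2.
Among the 7 still-open variables, 7 fits only a₃ (and all 7 values in {1, 3, 4, 5, 6, 7, 8} must be used), so a₃ = 7.
Among the 6 still-open variables, 4 fits only a₆ (and all 6 values in {1, 3, 4, 5, 6, 8} must be used), so a₆ = 4.
a₄, a₅, a₇ between them cover only {1, 3, 8} — a naked triple. Remove those values from a₁.
No further eliminations apply; a₁ can still be any of 5, 6.

5, 6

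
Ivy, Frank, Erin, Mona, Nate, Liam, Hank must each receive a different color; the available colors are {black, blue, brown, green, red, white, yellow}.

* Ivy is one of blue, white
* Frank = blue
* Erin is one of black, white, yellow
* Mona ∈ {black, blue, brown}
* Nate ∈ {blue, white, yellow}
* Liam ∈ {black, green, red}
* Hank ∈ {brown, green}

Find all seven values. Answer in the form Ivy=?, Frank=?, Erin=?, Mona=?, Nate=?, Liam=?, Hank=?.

Ivy=white, Frank=blue, Erin=black, Mona=brown, Nate=yellow, Liam=red, Hank=green

Frank's domain is down to {blue}, so Frank = blue. So Ivy, Mona, Nate can't be blue.
Ivy's domain is down to {white}, so Ivy = white. Remove white from Erin, Nate.
Nate's domain is down to {yellow}, so Nate = yellow. So Erin can't be yellow.
That leaves Erin = black. Eliminate black elsewhere: Mona, Liam.
That leaves Mona = brown. So Hank can't be brown.
That leaves Hank = green. Remove green from Liam.
Liam has just one choice, so Liam = red.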